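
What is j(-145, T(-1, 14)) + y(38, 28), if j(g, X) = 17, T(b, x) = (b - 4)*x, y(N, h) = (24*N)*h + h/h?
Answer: 25554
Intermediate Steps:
y(N, h) = 1 + 24*N*h (y(N, h) = 24*N*h + 1 = 1 + 24*N*h)
T(b, x) = x*(-4 + b) (T(b, x) = (-4 + b)*x = x*(-4 + b))
j(-145, T(-1, 14)) + y(38, 28) = 17 + (1 + 24*38*28) = 17 + (1 + 25536) = 17 + 25537 = 25554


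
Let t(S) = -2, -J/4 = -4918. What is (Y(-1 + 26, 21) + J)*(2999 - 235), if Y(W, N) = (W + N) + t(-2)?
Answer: 54495024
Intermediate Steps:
J = 19672 (J = -4*(-4918) = 19672)
Y(W, N) = -2 + N + W (Y(W, N) = (W + N) - 2 = (N + W) - 2 = -2 + N + W)
(Y(-1 + 26, 21) + J)*(2999 - 235) = ((-2 + 21 + (-1 + 26)) + 19672)*(2999 - 235) = ((-2 + 21 + 25) + 19672)*2764 = (44 + 19672)*2764 = 19716*2764 = 54495024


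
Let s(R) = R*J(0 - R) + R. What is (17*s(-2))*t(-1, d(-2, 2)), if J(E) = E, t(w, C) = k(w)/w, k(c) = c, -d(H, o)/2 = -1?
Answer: -102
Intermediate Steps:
d(H, o) = 2 (d(H, o) = -2*(-1) = 2)
t(w, C) = 1 (t(w, C) = w/w = 1)
s(R) = R - R² (s(R) = R*(0 - R) + R = R*(-R) + R = -R² + R = R - R²)
(17*s(-2))*t(-1, d(-2, 2)) = (17*(-2*(1 - 1*(-2))))*1 = (17*(-2*(1 + 2)))*1 = (17*(-2*3))*1 = (17*(-6))*1 = -102*1 = -102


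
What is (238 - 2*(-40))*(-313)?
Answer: -99534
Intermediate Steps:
(238 - 2*(-40))*(-313) = (238 + 80)*(-313) = 318*(-313) = -99534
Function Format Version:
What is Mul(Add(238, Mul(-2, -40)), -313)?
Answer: -99534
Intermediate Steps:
Mul(Add(238, Mul(-2, -40)), -313) = Mul(Add(238, 80), -313) = Mul(318, -313) = -99534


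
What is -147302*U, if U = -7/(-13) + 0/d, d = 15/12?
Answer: -1031114/13 ≈ -79317.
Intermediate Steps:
d = 5/4 (d = 15*(1/12) = 5/4 ≈ 1.2500)
U = 7/13 (U = -7/(-13) + 0/(5/4) = -7*(-1/13) + 0*(⅘) = 7/13 + 0 = 7/13 ≈ 0.53846)
-147302*U = -147302*7/13 = -1031114/13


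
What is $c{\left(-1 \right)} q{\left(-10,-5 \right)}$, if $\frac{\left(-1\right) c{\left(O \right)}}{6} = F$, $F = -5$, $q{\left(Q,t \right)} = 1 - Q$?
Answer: $330$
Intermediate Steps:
$c{\left(O \right)} = 30$ ($c{\left(O \right)} = \left(-6\right) \left(-5\right) = 30$)
$c{\left(-1 \right)} q{\left(-10,-5 \right)} = 30 \left(1 - -10\right) = 30 \left(1 + 10\right) = 30 \cdot 11 = 330$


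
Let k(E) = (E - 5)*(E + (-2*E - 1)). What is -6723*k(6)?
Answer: 47061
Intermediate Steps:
k(E) = (-1 - E)*(-5 + E) (k(E) = (-5 + E)*(E + (-1 - 2*E)) = (-5 + E)*(-1 - E) = (-1 - E)*(-5 + E))
-6723*k(6) = -6723*(5 - 1*6² + 4*6) = -6723*(5 - 1*36 + 24) = -6723*(5 - 36 + 24) = -6723*(-7) = 47061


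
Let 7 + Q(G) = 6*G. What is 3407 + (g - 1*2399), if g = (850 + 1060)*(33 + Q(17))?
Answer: 245488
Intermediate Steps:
Q(G) = -7 + 6*G
g = 244480 (g = (850 + 1060)*(33 + (-7 + 6*17)) = 1910*(33 + (-7 + 102)) = 1910*(33 + 95) = 1910*128 = 244480)
3407 + (g - 1*2399) = 3407 + (244480 - 1*2399) = 3407 + (244480 - 2399) = 3407 + 242081 = 245488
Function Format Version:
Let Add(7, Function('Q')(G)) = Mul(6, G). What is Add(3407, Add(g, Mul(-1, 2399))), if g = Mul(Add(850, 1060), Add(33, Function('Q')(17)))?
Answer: 245488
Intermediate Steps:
Function('Q')(G) = Add(-7, Mul(6, G))
g = 244480 (g = Mul(Add(850, 1060), Add(33, Add(-7, Mul(6, 17)))) = Mul(1910, Add(33, Add(-7, 102))) = Mul(1910, Add(33, 95)) = Mul(1910, 128) = 244480)
Add(3407, Add(g, Mul(-1, 2399))) = Add(3407, Add(244480, Mul(-1, 2399))) = Add(3407, Add(244480, -2399)) = Add(3407, 242081) = 245488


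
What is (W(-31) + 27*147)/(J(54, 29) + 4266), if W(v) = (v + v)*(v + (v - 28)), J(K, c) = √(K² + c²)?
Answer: 40736034/18194999 - 162333*√13/18194999 ≈ 2.2067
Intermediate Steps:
W(v) = 2*v*(-28 + 2*v) (W(v) = (2*v)*(v + (-28 + v)) = (2*v)*(-28 + 2*v) = 2*v*(-28 + 2*v))
(W(-31) + 27*147)/(J(54, 29) + 4266) = (4*(-31)*(-14 - 31) + 27*147)/(√(54² + 29²) + 4266) = (4*(-31)*(-45) + 3969)/(√(2916 + 841) + 4266) = (5580 + 3969)/(√3757 + 4266) = 9549/(17*√13 + 4266) = 9549/(4266 + 17*√13)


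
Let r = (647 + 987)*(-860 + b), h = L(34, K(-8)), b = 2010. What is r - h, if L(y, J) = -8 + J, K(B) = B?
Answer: 1879116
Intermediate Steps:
h = -16 (h = -8 - 8 = -16)
r = 1879100 (r = (647 + 987)*(-860 + 2010) = 1634*1150 = 1879100)
r - h = 1879100 - 1*(-16) = 1879100 + 16 = 1879116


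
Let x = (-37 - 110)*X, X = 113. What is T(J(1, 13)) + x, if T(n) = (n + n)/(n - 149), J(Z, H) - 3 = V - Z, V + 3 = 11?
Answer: -2308949/139 ≈ -16611.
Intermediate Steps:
V = 8 (V = -3 + 11 = 8)
J(Z, H) = 11 - Z (J(Z, H) = 3 + (8 - Z) = 11 - Z)
T(n) = 2*n/(-149 + n) (T(n) = (2*n)/(-149 + n) = 2*n/(-149 + n))
x = -16611 (x = (-37 - 110)*113 = -147*113 = -16611)
T(J(1, 13)) + x = 2*(11 - 1*1)/(-149 + (11 - 1*1)) - 16611 = 2*(11 - 1)/(-149 + (11 - 1)) - 16611 = 2*10/(-149 + 10) - 16611 = 2*10/(-139) - 16611 = 2*10*(-1/139) - 16611 = -20/139 - 16611 = -2308949/139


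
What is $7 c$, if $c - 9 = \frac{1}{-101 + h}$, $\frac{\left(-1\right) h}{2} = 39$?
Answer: $\frac{11270}{179} \approx 62.961$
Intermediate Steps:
$h = -78$ ($h = \left(-2\right) 39 = -78$)
$c = \frac{1610}{179}$ ($c = 9 + \frac{1}{-101 - 78} = 9 + \frac{1}{-179} = 9 - \frac{1}{179} = \frac{1610}{179} \approx 8.9944$)
$7 c = 7 \cdot \frac{1610}{179} = \frac{11270}{179}$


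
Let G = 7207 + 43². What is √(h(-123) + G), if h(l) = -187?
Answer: 7*√181 ≈ 94.175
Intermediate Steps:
G = 9056 (G = 7207 + 1849 = 9056)
√(h(-123) + G) = √(-187 + 9056) = √8869 = 7*√181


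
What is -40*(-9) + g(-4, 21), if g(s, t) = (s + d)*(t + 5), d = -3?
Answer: 178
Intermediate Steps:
g(s, t) = (-3 + s)*(5 + t) (g(s, t) = (s - 3)*(t + 5) = (-3 + s)*(5 + t))
-40*(-9) + g(-4, 21) = -40*(-9) + (-15 - 3*21 + 5*(-4) - 4*21) = 360 + (-15 - 63 - 20 - 84) = 360 - 182 = 178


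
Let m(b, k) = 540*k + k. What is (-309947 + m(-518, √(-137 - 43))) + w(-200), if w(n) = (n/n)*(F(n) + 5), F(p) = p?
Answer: -310142 + 3246*I*√5 ≈ -3.1014e+5 + 7258.3*I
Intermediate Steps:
m(b, k) = 541*k
w(n) = 5 + n (w(n) = (n/n)*(n + 5) = 1*(5 + n) = 5 + n)
(-309947 + m(-518, √(-137 - 43))) + w(-200) = (-309947 + 541*√(-137 - 43)) + (5 - 200) = (-309947 + 541*√(-180)) - 195 = (-309947 + 541*(6*I*√5)) - 195 = (-309947 + 3246*I*√5) - 195 = -310142 + 3246*I*√5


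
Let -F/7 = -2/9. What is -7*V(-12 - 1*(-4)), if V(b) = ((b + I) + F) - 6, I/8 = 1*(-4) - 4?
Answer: 4816/9 ≈ 535.11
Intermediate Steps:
I = -64 (I = 8*(1*(-4) - 4) = 8*(-4 - 4) = 8*(-8) = -64)
F = 14/9 (F = -(-14)/9 = -7*(-2/9) = 14/9 ≈ 1.5556)
V(b) = -616/9 + b (V(b) = ((b - 64) + 14/9) - 6 = ((-64 + b) + 14/9) - 6 = (-562/9 + b) - 6 = -616/9 + b)
-7*V(-12 - 1*(-4)) = -7*(-616/9 + (-12 - 1*(-4))) = -7*(-616/9 + (-12 + 4)) = -7*(-616/9 - 8) = -7*(-688/9) = 4816/9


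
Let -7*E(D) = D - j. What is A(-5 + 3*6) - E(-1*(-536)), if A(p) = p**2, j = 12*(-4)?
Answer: 1767/7 ≈ 252.43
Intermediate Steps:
j = -48
E(D) = -48/7 - D/7 (E(D) = -(D - 1*(-48))/7 = -(D + 48)/7 = -(48 + D)/7 = -48/7 - D/7)
A(-5 + 3*6) - E(-1*(-536)) = (-5 + 3*6)**2 - (-48/7 - (-1)*(-536)/7) = (-5 + 18)**2 - (-48/7 - 1/7*536) = 13**2 - (-48/7 - 536/7) = 169 - 1*(-584/7) = 169 + 584/7 = 1767/7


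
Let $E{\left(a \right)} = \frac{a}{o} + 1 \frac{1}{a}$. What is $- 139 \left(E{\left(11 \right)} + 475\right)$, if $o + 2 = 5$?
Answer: $- \frac{2196061}{33} \approx -66547.0$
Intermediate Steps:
$o = 3$ ($o = -2 + 5 = 3$)
$E{\left(a \right)} = \frac{1}{a} + \frac{a}{3}$ ($E{\left(a \right)} = \frac{a}{3} + 1 \frac{1}{a} = a \frac{1}{3} + \frac{1}{a} = \frac{a}{3} + \frac{1}{a} = \frac{1}{a} + \frac{a}{3}$)
$- 139 \left(E{\left(11 \right)} + 475\right) = - 139 \left(\left(\frac{1}{11} + \frac{1}{3} \cdot 11\right) + 475\right) = - 139 \left(\left(\frac{1}{11} + \frac{11}{3}\right) + 475\right) = - 139 \left(\frac{124}{33} + 475\right) = \left(-139\right) \frac{15799}{33} = - \frac{2196061}{33}$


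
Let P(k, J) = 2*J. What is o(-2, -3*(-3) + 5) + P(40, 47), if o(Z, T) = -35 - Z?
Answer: 61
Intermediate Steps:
o(-2, -3*(-3) + 5) + P(40, 47) = (-35 - 1*(-2)) + 2*47 = (-35 + 2) + 94 = -33 + 94 = 61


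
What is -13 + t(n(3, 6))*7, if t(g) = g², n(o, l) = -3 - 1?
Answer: 99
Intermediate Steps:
n(o, l) = -4
-13 + t(n(3, 6))*7 = -13 + (-4)²*7 = -13 + 16*7 = -13 + 112 = 99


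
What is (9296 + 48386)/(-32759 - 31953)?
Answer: -28841/32356 ≈ -0.89137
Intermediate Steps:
(9296 + 48386)/(-32759 - 31953) = 57682/(-64712) = 57682*(-1/64712) = -28841/32356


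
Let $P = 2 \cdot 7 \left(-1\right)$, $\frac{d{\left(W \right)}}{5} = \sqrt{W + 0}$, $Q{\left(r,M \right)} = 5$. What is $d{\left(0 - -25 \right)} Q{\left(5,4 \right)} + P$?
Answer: $111$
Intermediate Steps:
$d{\left(W \right)} = 5 \sqrt{W}$ ($d{\left(W \right)} = 5 \sqrt{W + 0} = 5 \sqrt{W}$)
$P = -14$ ($P = 14 \left(-1\right) = -14$)
$d{\left(0 - -25 \right)} Q{\left(5,4 \right)} + P = 5 \sqrt{0 - -25} \cdot 5 - 14 = 5 \sqrt{0 + 25} \cdot 5 - 14 = 5 \sqrt{25} \cdot 5 - 14 = 5 \cdot 5 \cdot 5 - 14 = 25 \cdot 5 - 14 = 125 - 14 = 111$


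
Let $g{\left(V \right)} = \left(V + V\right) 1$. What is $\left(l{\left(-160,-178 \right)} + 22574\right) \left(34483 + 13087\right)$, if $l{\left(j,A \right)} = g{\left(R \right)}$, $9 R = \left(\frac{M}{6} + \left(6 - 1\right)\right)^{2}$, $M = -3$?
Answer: $1074059245$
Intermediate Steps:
$R = \frac{9}{4}$ ($R = \frac{\left(- \frac{3}{6} + \left(6 - 1\right)\right)^{2}}{9} = \frac{\left(\left(-3\right) \frac{1}{6} + 5\right)^{2}}{9} = \frac{\left(- \frac{1}{2} + 5\right)^{2}}{9} = \frac{\left(\frac{9}{2}\right)^{2}}{9} = \frac{1}{9} \cdot \frac{81}{4} = \frac{9}{4} \approx 2.25$)
$g{\left(V \right)} = 2 V$ ($g{\left(V \right)} = 2 V 1 = 2 V$)
$l{\left(j,A \right)} = \frac{9}{2}$ ($l{\left(j,A \right)} = 2 \cdot \frac{9}{4} = \frac{9}{2}$)
$\left(l{\left(-160,-178 \right)} + 22574\right) \left(34483 + 13087\right) = \left(\frac{9}{2} + 22574\right) \left(34483 + 13087\right) = \frac{45157}{2} \cdot 47570 = 1074059245$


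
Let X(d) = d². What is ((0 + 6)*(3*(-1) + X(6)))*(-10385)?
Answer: -2056230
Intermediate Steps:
((0 + 6)*(3*(-1) + X(6)))*(-10385) = ((0 + 6)*(3*(-1) + 6²))*(-10385) = (6*(-3 + 36))*(-10385) = (6*33)*(-10385) = 198*(-10385) = -2056230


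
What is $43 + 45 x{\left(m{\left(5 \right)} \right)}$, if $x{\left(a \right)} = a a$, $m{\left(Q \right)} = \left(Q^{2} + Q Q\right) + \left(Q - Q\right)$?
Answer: $112543$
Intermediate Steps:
$m{\left(Q \right)} = 2 Q^{2}$ ($m{\left(Q \right)} = \left(Q^{2} + Q^{2}\right) + 0 = 2 Q^{2} + 0 = 2 Q^{2}$)
$x{\left(a \right)} = a^{2}$
$43 + 45 x{\left(m{\left(5 \right)} \right)} = 43 + 45 \left(2 \cdot 5^{2}\right)^{2} = 43 + 45 \left(2 \cdot 25\right)^{2} = 43 + 45 \cdot 50^{2} = 43 + 45 \cdot 2500 = 43 + 112500 = 112543$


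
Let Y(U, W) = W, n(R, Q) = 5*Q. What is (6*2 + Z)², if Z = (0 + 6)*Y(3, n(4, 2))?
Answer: 5184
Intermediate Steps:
Z = 60 (Z = (0 + 6)*(5*2) = 6*10 = 60)
(6*2 + Z)² = (6*2 + 60)² = (12 + 60)² = 72² = 5184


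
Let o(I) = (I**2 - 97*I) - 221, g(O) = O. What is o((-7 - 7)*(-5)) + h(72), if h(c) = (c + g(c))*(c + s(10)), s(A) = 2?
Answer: 8545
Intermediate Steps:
h(c) = 2*c*(2 + c) (h(c) = (c + c)*(c + 2) = (2*c)*(2 + c) = 2*c*(2 + c))
o(I) = -221 + I**2 - 97*I
o((-7 - 7)*(-5)) + h(72) = (-221 + ((-7 - 7)*(-5))**2 - 97*(-7 - 7)*(-5)) + 2*72*(2 + 72) = (-221 + (-14*(-5))**2 - (-1358)*(-5)) + 2*72*74 = (-221 + 70**2 - 97*70) + 10656 = (-221 + 4900 - 6790) + 10656 = -2111 + 10656 = 8545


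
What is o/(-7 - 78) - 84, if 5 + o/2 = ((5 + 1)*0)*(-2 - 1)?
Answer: -1426/17 ≈ -83.882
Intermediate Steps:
o = -10 (o = -10 + 2*(((5 + 1)*0)*(-2 - 1)) = -10 + 2*((6*0)*(-3)) = -10 + 2*(0*(-3)) = -10 + 2*0 = -10 + 0 = -10)
o/(-7 - 78) - 84 = -10/(-7 - 78) - 84 = -10/(-85) - 84 = -1/85*(-10) - 84 = 2/17 - 84 = -1426/17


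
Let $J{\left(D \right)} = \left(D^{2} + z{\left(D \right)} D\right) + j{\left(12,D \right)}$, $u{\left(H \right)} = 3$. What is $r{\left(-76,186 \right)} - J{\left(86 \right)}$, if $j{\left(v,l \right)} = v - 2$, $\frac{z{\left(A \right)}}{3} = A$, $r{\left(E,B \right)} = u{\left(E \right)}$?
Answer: $-29591$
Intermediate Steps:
$r{\left(E,B \right)} = 3$
$z{\left(A \right)} = 3 A$
$j{\left(v,l \right)} = -2 + v$ ($j{\left(v,l \right)} = v - 2 = -2 + v$)
$J{\left(D \right)} = 10 + 4 D^{2}$ ($J{\left(D \right)} = \left(D^{2} + 3 D D\right) + \left(-2 + 12\right) = \left(D^{2} + 3 D^{2}\right) + 10 = 4 D^{2} + 10 = 10 + 4 D^{2}$)
$r{\left(-76,186 \right)} - J{\left(86 \right)} = 3 - \left(10 + 4 \cdot 86^{2}\right) = 3 - \left(10 + 4 \cdot 7396\right) = 3 - \left(10 + 29584\right) = 3 - 29594 = -29591$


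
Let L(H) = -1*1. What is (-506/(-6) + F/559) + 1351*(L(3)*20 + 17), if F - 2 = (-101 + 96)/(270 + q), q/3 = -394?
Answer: -674418729/169936 ≈ -3968.7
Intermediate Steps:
q = -1182 (q = 3*(-394) = -1182)
L(H) = -1
F = 1829/912 (F = 2 + (-101 + 96)/(270 - 1182) = 2 - 5/(-912) = 2 - 5*(-1/912) = 2 + 5/912 = 1829/912 ≈ 2.0055)
(-506/(-6) + F/559) + 1351*(L(3)*20 + 17) = (-506/(-6) + (1829/912)/559) + 1351*(-1*20 + 17) = (-506*(-1/6) + (1829/912)*(1/559)) + 1351*(-20 + 17) = (253/3 + 1829/509808) + 1351*(-3) = 14331879/169936 - 4053 = -674418729/169936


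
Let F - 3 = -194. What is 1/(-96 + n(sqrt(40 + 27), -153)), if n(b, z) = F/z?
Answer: -153/14497 ≈ -0.010554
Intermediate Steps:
F = -191 (F = 3 - 194 = -191)
n(b, z) = -191/z
1/(-96 + n(sqrt(40 + 27), -153)) = 1/(-96 - 191/(-153)) = 1/(-96 - 191*(-1/153)) = 1/(-96 + 191/153) = 1/(-14497/153) = -153/14497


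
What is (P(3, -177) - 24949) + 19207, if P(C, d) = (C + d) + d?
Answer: -6093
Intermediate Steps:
P(C, d) = C + 2*d
(P(3, -177) - 24949) + 19207 = ((3 + 2*(-177)) - 24949) + 19207 = ((3 - 354) - 24949) + 19207 = (-351 - 24949) + 19207 = -25300 + 19207 = -6093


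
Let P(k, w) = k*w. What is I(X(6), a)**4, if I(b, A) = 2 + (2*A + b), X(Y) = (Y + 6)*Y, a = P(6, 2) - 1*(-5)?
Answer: 136048896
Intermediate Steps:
a = 17 (a = 6*2 - 1*(-5) = 12 + 5 = 17)
X(Y) = Y*(6 + Y) (X(Y) = (6 + Y)*Y = Y*(6 + Y))
I(b, A) = 2 + b + 2*A (I(b, A) = 2 + (b + 2*A) = 2 + b + 2*A)
I(X(6), a)**4 = (2 + 6*(6 + 6) + 2*17)**4 = (2 + 6*12 + 34)**4 = (2 + 72 + 34)**4 = 108**4 = 136048896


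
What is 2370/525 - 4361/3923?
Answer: 467199/137305 ≈ 3.4026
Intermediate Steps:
2370/525 - 4361/3923 = 2370*(1/525) - 4361*1/3923 = 158/35 - 4361/3923 = 467199/137305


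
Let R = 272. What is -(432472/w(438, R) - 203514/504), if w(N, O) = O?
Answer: -1693855/1428 ≈ -1186.2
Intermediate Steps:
-(432472/w(438, R) - 203514/504) = -(432472/272 - 203514/504) = -(432472*(1/272) - 203514*1/504) = -(54059/34 - 33919/84) = -1*1693855/1428 = -1693855/1428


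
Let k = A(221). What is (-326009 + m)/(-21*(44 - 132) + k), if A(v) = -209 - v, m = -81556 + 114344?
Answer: -293221/1418 ≈ -206.78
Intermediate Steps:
m = 32788
k = -430 (k = -209 - 1*221 = -209 - 221 = -430)
(-326009 + m)/(-21*(44 - 132) + k) = (-326009 + 32788)/(-21*(44 - 132) - 430) = -293221/(-21*(-88) - 430) = -293221/(1848 - 430) = -293221/1418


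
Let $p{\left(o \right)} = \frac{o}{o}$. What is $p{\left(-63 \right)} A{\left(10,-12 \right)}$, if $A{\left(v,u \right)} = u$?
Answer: $-12$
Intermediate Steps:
$p{\left(o \right)} = 1$
$p{\left(-63 \right)} A{\left(10,-12 \right)} = 1 \left(-12\right) = -12$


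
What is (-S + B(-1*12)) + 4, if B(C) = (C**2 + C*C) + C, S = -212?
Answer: 492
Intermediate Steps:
B(C) = C + 2*C**2 (B(C) = (C**2 + C**2) + C = 2*C**2 + C = C + 2*C**2)
(-S + B(-1*12)) + 4 = (-1*(-212) + (-1*12)*(1 + 2*(-1*12))) + 4 = (212 - 12*(1 + 2*(-12))) + 4 = (212 - 12*(1 - 24)) + 4 = (212 - 12*(-23)) + 4 = (212 + 276) + 4 = 488 + 4 = 492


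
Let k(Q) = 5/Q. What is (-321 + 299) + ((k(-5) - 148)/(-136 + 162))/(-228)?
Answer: -130267/5928 ≈ -21.975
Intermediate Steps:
(-321 + 299) + ((k(-5) - 148)/(-136 + 162))/(-228) = (-321 + 299) + ((5/(-5) - 148)/(-136 + 162))/(-228) = -22 + ((5*(-⅕) - 148)/26)*(-1/228) = -22 + ((-1 - 148)*(1/26))*(-1/228) = -22 - 149*1/26*(-1/228) = -22 - 149/26*(-1/228) = -22 + 149/5928 = -130267/5928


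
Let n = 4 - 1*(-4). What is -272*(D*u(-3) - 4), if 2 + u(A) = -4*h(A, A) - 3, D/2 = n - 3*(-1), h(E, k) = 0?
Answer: 31008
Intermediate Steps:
n = 8 (n = 4 + 4 = 8)
D = 22 (D = 2*(8 - 3*(-1)) = 2*(8 + 3) = 2*11 = 22)
u(A) = -5 (u(A) = -2 + (-4*0 - 3) = -2 + (0 - 3) = -2 - 3 = -5)
-272*(D*u(-3) - 4) = -272*(22*(-5) - 4) = -272*(-110 - 4) = -272*(-114) = 31008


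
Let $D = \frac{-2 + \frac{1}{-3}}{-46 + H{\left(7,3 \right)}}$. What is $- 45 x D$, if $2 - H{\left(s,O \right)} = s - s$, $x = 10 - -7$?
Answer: $- \frac{1785}{44} \approx -40.568$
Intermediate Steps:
$x = 17$ ($x = 10 + 7 = 17$)
$H{\left(s,O \right)} = 2$ ($H{\left(s,O \right)} = 2 - \left(s - s\right) = 2 - 0 = 2 + 0 = 2$)
$D = \frac{7}{132}$ ($D = \frac{-2 + \frac{1}{-3}}{-46 + 2} = \frac{-2 - \frac{1}{3}}{-44} = \left(- \frac{7}{3}\right) \left(- \frac{1}{44}\right) = \frac{7}{132} \approx 0.05303$)
$- 45 x D = \left(-45\right) 17 \cdot \frac{7}{132} = \left(-765\right) \frac{7}{132} = - \frac{1785}{44}$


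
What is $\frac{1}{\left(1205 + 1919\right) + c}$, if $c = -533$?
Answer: $\frac{1}{2591} \approx 0.00038595$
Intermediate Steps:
$\frac{1}{\left(1205 + 1919\right) + c} = \frac{1}{\left(1205 + 1919\right) - 533} = \frac{1}{3124 - 533} = \frac{1}{2591}$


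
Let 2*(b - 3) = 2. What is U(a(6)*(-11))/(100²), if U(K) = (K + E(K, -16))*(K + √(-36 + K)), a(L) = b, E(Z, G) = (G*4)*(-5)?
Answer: -759/625 + 69*I*√5/625 ≈ -1.2144 + 0.24686*I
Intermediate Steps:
b = 4 (b = 3 + (½)*2 = 3 + 1 = 4)
E(Z, G) = -20*G (E(Z, G) = (4*G)*(-5) = -20*G)
a(L) = 4
U(K) = (320 + K)*(K + √(-36 + K)) (U(K) = (K - 20*(-16))*(K + √(-36 + K)) = (K + 320)*(K + √(-36 + K)) = (320 + K)*(K + √(-36 + K)))
U(a(6)*(-11))/(100²) = ((4*(-11))² + 320*(4*(-11)) + 320*√(-36 + 4*(-11)) + (4*(-11))*√(-36 + 4*(-11)))/(100²) = ((-44)² + 320*(-44) + 320*√(-36 - 44) - 44*√(-36 - 44))/10000 = (1936 - 14080 + 320*√(-80) - 176*I*√5)*(1/10000) = (1936 - 14080 + 320*(4*I*√5) - 176*I*√5)*(1/10000) = (1936 - 14080 + 1280*I*√5 - 176*I*√5)*(1/10000) = (-12144 + 1104*I*√5)*(1/10000) = -759/625 + 69*I*√5/625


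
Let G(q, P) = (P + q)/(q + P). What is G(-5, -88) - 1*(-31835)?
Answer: 31836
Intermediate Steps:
G(q, P) = 1 (G(q, P) = (P + q)/(P + q) = 1)
G(-5, -88) - 1*(-31835) = 1 - 1*(-31835) = 1 + 31835 = 31836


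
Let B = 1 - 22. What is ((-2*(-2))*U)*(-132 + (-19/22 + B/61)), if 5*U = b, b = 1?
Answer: -71506/671 ≈ -106.57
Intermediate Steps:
B = -21
U = ⅕ (U = (⅕)*1 = ⅕ ≈ 0.20000)
((-2*(-2))*U)*(-132 + (-19/22 + B/61)) = (-2*(-2)*(⅕))*(-132 + (-19/22 - 21/61)) = (4*(⅕))*(-132 + (-19*1/22 - 21*1/61)) = 4*(-132 + (-19/22 - 21/61))/5 = 4*(-132 - 1621/1342)/5 = (⅘)*(-178765/1342) = -71506/671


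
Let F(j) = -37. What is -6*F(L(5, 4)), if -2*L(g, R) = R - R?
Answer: 222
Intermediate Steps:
L(g, R) = 0 (L(g, R) = -(R - R)/2 = -½*0 = 0)
-6*F(L(5, 4)) = -6*(-37) = 222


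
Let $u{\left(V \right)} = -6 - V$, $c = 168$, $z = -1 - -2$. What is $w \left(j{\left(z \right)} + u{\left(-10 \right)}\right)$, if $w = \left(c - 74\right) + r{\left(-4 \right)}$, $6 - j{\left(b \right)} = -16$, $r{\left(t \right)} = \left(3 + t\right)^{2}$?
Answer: $2470$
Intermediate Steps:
$z = 1$ ($z = -1 + 2 = 1$)
$j{\left(b \right)} = 22$ ($j{\left(b \right)} = 6 - -16 = 6 + 16 = 22$)
$w = 95$ ($w = \left(168 - 74\right) + \left(3 - 4\right)^{2} = 94 + \left(-1\right)^{2} = 94 + 1 = 95$)
$w \left(j{\left(z \right)} + u{\left(-10 \right)}\right) = 95 \left(22 - -4\right) = 95 \left(22 + \left(-6 + 10\right)\right) = 95 \left(22 + 4\right) = 95 \cdot 26 = 2470$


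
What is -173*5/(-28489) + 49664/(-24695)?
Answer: -1393516521/703535855 ≈ -1.9807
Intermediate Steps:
-173*5/(-28489) + 49664/(-24695) = -865*(-1/28489) + 49664*(-1/24695) = 865/28489 - 49664/24695 = -1393516521/703535855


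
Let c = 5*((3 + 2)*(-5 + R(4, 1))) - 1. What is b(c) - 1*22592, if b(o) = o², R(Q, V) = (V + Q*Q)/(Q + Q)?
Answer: -1105999/64 ≈ -17281.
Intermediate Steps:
R(Q, V) = (V + Q²)/(2*Q) (R(Q, V) = (V + Q²)/((2*Q)) = (V + Q²)*(1/(2*Q)) = (V + Q²)/(2*Q))
c = -583/8 (c = 5*((3 + 2)*(-5 + (½)*(1 + 4²)/4)) - 1 = 5*(5*(-5 + (½)*(¼)*(1 + 16))) - 1 = 5*(5*(-5 + (½)*(¼)*17)) - 1 = 5*(5*(-5 + 17/8)) - 1 = 5*(5*(-23/8)) - 1 = 5*(-115/8) - 1 = -575/8 - 1 = -583/8 ≈ -72.875)
b(c) - 1*22592 = (-583/8)² - 1*22592 = 339889/64 - 22592 = -1105999/64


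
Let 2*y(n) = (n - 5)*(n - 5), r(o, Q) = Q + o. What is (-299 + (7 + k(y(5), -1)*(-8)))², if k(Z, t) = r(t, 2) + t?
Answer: 85264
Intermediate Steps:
y(n) = (-5 + n)²/2 (y(n) = ((n - 5)*(n - 5))/2 = ((-5 + n)*(-5 + n))/2 = (-5 + n)²/2)
k(Z, t) = 2 + 2*t (k(Z, t) = (2 + t) + t = 2 + 2*t)
(-299 + (7 + k(y(5), -1)*(-8)))² = (-299 + (7 + (2 + 2*(-1))*(-8)))² = (-299 + (7 + (2 - 2)*(-8)))² = (-299 + (7 + 0*(-8)))² = (-299 + (7 + 0))² = (-299 + 7)² = (-292)² = 85264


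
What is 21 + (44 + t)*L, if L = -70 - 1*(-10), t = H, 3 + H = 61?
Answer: -6099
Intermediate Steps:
H = 58 (H = -3 + 61 = 58)
t = 58
L = -60 (L = -70 + 10 = -60)
21 + (44 + t)*L = 21 + (44 + 58)*(-60) = 21 + 102*(-60) = 21 - 6120 = -6099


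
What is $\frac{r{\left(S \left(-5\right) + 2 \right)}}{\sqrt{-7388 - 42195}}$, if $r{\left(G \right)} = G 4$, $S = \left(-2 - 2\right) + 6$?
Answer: $\frac{32 i \sqrt{49583}}{49583} \approx 0.14371 i$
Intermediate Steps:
$S = 2$ ($S = \left(-2 - 2\right) + 6 = -4 + 6 = 2$)
$r{\left(G \right)} = 4 G$
$\frac{r{\left(S \left(-5\right) + 2 \right)}}{\sqrt{-7388 - 42195}} = \frac{4 \left(2 \left(-5\right) + 2\right)}{\sqrt{-7388 - 42195}} = \frac{4 \left(-10 + 2\right)}{\sqrt{-49583}} = \frac{4 \left(-8\right)}{i \sqrt{49583}} = - 32 \left(- \frac{i \sqrt{49583}}{49583}\right) = \frac{32 i \sqrt{49583}}{49583}$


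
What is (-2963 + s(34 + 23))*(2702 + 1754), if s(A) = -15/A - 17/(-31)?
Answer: -7775893784/589 ≈ -1.3202e+7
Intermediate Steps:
s(A) = 17/31 - 15/A (s(A) = -15/A - 17*(-1/31) = -15/A + 17/31 = 17/31 - 15/A)
(-2963 + s(34 + 23))*(2702 + 1754) = (-2963 + (17/31 - 15/(34 + 23)))*(2702 + 1754) = (-2963 + (17/31 - 15/57))*4456 = (-2963 + (17/31 - 15*1/57))*4456 = (-2963 + (17/31 - 5/19))*4456 = (-2963 + 168/589)*4456 = -1745039/589*4456 = -7775893784/589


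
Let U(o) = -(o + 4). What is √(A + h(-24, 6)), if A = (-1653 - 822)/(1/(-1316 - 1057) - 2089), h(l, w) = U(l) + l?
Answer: I*√69180756681166/4957198 ≈ 1.6779*I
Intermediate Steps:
U(o) = -4 - o (U(o) = -(4 + o) = -4 - o)
h(l, w) = -4 (h(l, w) = (-4 - l) + l = -4)
A = 5873175/4957198 (A = -2475/(1/(-2373) - 2089) = -2475/(-1/2373 - 2089) = -2475/(-4957198/2373) = -2475*(-2373/4957198) = 5873175/4957198 ≈ 1.1848)
√(A + h(-24, 6)) = √(5873175/4957198 - 4) = √(-13955617/4957198) = I*√69180756681166/4957198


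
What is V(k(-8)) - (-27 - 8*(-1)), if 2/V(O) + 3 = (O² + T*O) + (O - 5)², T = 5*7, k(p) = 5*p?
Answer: 21110/1111 ≈ 19.001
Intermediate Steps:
T = 35
V(O) = 2/(-3 + O² + (-5 + O)² + 35*O) (V(O) = 2/(-3 + ((O² + 35*O) + (O - 5)²)) = 2/(-3 + ((O² + 35*O) + (-5 + O)²)) = 2/(-3 + (O² + (-5 + O)² + 35*O)) = 2/(-3 + O² + (-5 + O)² + 35*O))
V(k(-8)) - (-27 - 8*(-1)) = 2/(22 + 2*(5*(-8))² + 25*(5*(-8))) - (-27 - 8*(-1)) = 2/(22 + 2*(-40)² + 25*(-40)) - (-27 + 8) = 2/(22 + 2*1600 - 1000) - 1*(-19) = 2/(22 + 3200 - 1000) + 19 = 2/2222 + 19 = 2*(1/2222) + 19 = 1/1111 + 19 = 21110/1111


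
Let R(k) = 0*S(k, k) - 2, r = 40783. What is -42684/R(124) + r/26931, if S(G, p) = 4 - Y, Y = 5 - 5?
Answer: 574802185/26931 ≈ 21344.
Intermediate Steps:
Y = 0
S(G, p) = 4 (S(G, p) = 4 - 1*0 = 4 + 0 = 4)
R(k) = -2 (R(k) = 0*4 - 2 = 0 - 2 = -2)
-42684/R(124) + r/26931 = -42684/(-2) + 40783/26931 = -42684*(-½) + 40783*(1/26931) = 21342 + 40783/26931 = 574802185/26931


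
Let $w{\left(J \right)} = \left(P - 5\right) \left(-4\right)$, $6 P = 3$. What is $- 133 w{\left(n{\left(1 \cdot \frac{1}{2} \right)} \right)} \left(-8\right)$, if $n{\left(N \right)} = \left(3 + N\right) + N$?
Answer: $19152$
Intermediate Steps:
$P = \frac{1}{2}$ ($P = \frac{1}{6} \cdot 3 = \frac{1}{2} \approx 0.5$)
$n{\left(N \right)} = 3 + 2 N$
$w{\left(J \right)} = 18$ ($w{\left(J \right)} = \left(\frac{1}{2} - 5\right) \left(-4\right) = \left(- \frac{9}{2}\right) \left(-4\right) = 18$)
$- 133 w{\left(n{\left(1 \cdot \frac{1}{2} \right)} \right)} \left(-8\right) = \left(-133\right) 18 \left(-8\right) = \left(-2394\right) \left(-8\right) = 19152$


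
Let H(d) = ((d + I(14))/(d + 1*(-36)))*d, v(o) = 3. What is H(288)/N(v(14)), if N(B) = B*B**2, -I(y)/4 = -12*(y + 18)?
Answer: 4864/63 ≈ 77.206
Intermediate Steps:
I(y) = 864 + 48*y (I(y) = -(-48)*(y + 18) = -(-48)*(18 + y) = -4*(-216 - 12*y) = 864 + 48*y)
N(B) = B**3
H(d) = d*(1536 + d)/(-36 + d) (H(d) = ((d + (864 + 48*14))/(d + 1*(-36)))*d = ((d + (864 + 672))/(d - 36))*d = ((d + 1536)/(-36 + d))*d = ((1536 + d)/(-36 + d))*d = d*(1536 + d)/(-36 + d))
H(288)/N(v(14)) = (288*(1536 + 288)/(-36 + 288))/(3**3) = (288*1824/252)/27 = (288*(1/252)*1824)*(1/27) = (14592/7)*(1/27) = 4864/63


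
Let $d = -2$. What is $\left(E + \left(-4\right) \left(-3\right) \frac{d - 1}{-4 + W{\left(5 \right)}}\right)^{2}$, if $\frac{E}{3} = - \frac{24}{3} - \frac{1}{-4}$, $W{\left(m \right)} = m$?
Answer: $\frac{56169}{16} \approx 3510.6$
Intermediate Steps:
$E = - \frac{93}{4}$ ($E = 3 \left(- \frac{24}{3} - \frac{1}{-4}\right) = 3 \left(\left(-24\right) \frac{1}{3} - - \frac{1}{4}\right) = 3 \left(-8 + \frac{1}{4}\right) = 3 \left(- \frac{31}{4}\right) = - \frac{93}{4} \approx -23.25$)
$\left(E + \left(-4\right) \left(-3\right) \frac{d - 1}{-4 + W{\left(5 \right)}}\right)^{2} = \left(- \frac{93}{4} + \left(-4\right) \left(-3\right) \frac{-2 - 1}{-4 + 5}\right)^{2} = \left(- \frac{93}{4} + 12 \left(- \frac{3}{1}\right)\right)^{2} = \left(- \frac{93}{4} + 12 \left(\left(-3\right) 1\right)\right)^{2} = \left(- \frac{93}{4} + 12 \left(-3\right)\right)^{2} = \left(- \frac{93}{4} - 36\right)^{2} = \left(- \frac{237}{4}\right)^{2} = \frac{56169}{16}$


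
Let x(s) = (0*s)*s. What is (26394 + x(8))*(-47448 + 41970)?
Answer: -144586332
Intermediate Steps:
x(s) = 0 (x(s) = 0*s = 0)
(26394 + x(8))*(-47448 + 41970) = (26394 + 0)*(-47448 + 41970) = 26394*(-5478) = -144586332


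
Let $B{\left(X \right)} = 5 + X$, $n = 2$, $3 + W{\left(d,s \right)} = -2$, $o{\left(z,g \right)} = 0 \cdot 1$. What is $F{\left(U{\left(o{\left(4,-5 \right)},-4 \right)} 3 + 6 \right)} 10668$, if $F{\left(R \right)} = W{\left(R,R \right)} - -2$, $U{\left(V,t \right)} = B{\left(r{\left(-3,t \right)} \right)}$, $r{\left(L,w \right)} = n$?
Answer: $-32004$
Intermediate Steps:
$o{\left(z,g \right)} = 0$
$W{\left(d,s \right)} = -5$ ($W{\left(d,s \right)} = -3 - 2 = -5$)
$r{\left(L,w \right)} = 2$
$U{\left(V,t \right)} = 7$ ($U{\left(V,t \right)} = 5 + 2 = 7$)
$F{\left(R \right)} = -3$ ($F{\left(R \right)} = -5 - -2 = -5 + 2 = -3$)
$F{\left(U{\left(o{\left(4,-5 \right)},-4 \right)} 3 + 6 \right)} 10668 = \left(-3\right) 10668 = -32004$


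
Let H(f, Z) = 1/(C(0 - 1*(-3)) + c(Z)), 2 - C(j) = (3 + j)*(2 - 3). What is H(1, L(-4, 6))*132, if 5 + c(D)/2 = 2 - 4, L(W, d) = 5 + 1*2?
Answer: -22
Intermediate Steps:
C(j) = 5 + j (C(j) = 2 - (3 + j)*(2 - 3) = 2 - (3 + j)*(-1) = 2 - (-3 - j) = 2 + (3 + j) = 5 + j)
L(W, d) = 7 (L(W, d) = 5 + 2 = 7)
c(D) = -14 (c(D) = -10 + 2*(2 - 4) = -10 + 2*(-2) = -10 - 4 = -14)
H(f, Z) = -⅙ (H(f, Z) = 1/((5 + (0 - 1*(-3))) - 14) = 1/((5 + (0 + 3)) - 14) = 1/((5 + 3) - 14) = 1/(8 - 14) = 1/(-6) = -⅙)
H(1, L(-4, 6))*132 = -⅙*132 = -22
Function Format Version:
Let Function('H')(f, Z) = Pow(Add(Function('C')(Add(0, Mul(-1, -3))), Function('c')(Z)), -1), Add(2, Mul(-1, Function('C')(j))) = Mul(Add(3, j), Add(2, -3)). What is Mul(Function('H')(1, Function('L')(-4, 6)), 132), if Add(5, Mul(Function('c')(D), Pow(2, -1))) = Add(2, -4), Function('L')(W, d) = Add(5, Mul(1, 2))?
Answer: -22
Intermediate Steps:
Function('C')(j) = Add(5, j) (Function('C')(j) = Add(2, Mul(-1, Mul(Add(3, j), Add(2, -3)))) = Add(2, Mul(-1, Mul(Add(3, j), -1))) = Add(2, Mul(-1, Add(-3, Mul(-1, j)))) = Add(2, Add(3, j)) = Add(5, j))
Function('L')(W, d) = 7 (Function('L')(W, d) = Add(5, 2) = 7)
Function('c')(D) = -14 (Function('c')(D) = Add(-10, Mul(2, Add(2, -4))) = Add(-10, Mul(2, -2)) = Add(-10, -4) = -14)
Function('H')(f, Z) = Rational(-1, 6) (Function('H')(f, Z) = Pow(Add(Add(5, Add(0, Mul(-1, -3))), -14), -1) = Pow(Add(Add(5, Add(0, 3)), -14), -1) = Pow(Add(Add(5, 3), -14), -1) = Pow(Add(8, -14), -1) = Pow(-6, -1) = Rational(-1, 6))
Mul(Function('H')(1, Function('L')(-4, 6)), 132) = Mul(Rational(-1, 6), 132) = -22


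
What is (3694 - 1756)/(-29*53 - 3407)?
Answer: -323/824 ≈ -0.39199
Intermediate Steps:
(3694 - 1756)/(-29*53 - 3407) = 1938/(-1537 - 3407) = 1938/(-4944) = 1938*(-1/4944) = -323/824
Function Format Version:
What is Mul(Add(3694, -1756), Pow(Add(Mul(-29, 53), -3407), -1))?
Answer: Rational(-323, 824) ≈ -0.39199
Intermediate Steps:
Mul(Add(3694, -1756), Pow(Add(Mul(-29, 53), -3407), -1)) = Mul(1938, Pow(Add(-1537, -3407), -1)) = Mul(1938, Pow(-4944, -1)) = Mul(1938, Rational(-1, 4944)) = Rational(-323, 824)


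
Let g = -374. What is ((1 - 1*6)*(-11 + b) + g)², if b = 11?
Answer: 139876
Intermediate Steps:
((1 - 1*6)*(-11 + b) + g)² = ((1 - 1*6)*(-11 + 11) - 374)² = ((1 - 6)*0 - 374)² = (-5*0 - 374)² = (0 - 374)² = (-374)² = 139876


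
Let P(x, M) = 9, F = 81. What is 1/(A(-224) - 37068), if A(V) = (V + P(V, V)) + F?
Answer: -1/37202 ≈ -2.6880e-5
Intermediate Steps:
A(V) = 90 + V (A(V) = (V + 9) + 81 = (9 + V) + 81 = 90 + V)
1/(A(-224) - 37068) = 1/((90 - 224) - 37068) = 1/(-134 - 37068) = 1/(-37202) = -1/37202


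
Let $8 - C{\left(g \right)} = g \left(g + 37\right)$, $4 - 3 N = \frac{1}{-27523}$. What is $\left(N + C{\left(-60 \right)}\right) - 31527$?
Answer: $- \frac{2716327438}{82569} \approx -32898.0$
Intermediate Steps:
$N = \frac{110093}{82569}$ ($N = \frac{4}{3} - \frac{1}{3 \left(-27523\right)} = \frac{4}{3} - - \frac{1}{82569} = \frac{4}{3} + \frac{1}{82569} = \frac{110093}{82569} \approx 1.3333$)
$C{\left(g \right)} = 8 - g \left(37 + g\right)$ ($C{\left(g \right)} = 8 - g \left(g + 37\right) = 8 - g \left(37 + g\right)$)
$\left(N + C{\left(-60 \right)}\right) - 31527 = \left(\frac{110093}{82569} - 1372\right) - 31527 = - \frac{113174575}{82569} - 31527 = - \frac{2716327438}{82569}$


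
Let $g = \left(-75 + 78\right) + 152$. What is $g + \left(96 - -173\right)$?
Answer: $424$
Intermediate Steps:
$g = 155$ ($g = 3 + 152 = 155$)
$g + \left(96 - -173\right) = 155 + \left(96 - -173\right) = 155 + \left(96 + 173\right) = 155 + 269 = 424$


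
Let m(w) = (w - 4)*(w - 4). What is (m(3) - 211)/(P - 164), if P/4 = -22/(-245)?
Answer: 8575/6682 ≈ 1.2833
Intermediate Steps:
P = 88/245 (P = 4*(-22/(-245)) = 4*(-22*(-1/245)) = 4*(22/245) = 88/245 ≈ 0.35918)
m(w) = (-4 + w)² (m(w) = (-4 + w)*(-4 + w) = (-4 + w)²)
(m(3) - 211)/(P - 164) = ((-4 + 3)² - 211)/(88/245 - 164) = ((-1)² - 211)/(-40092/245) = (1 - 211)*(-245/40092) = -210*(-245/40092) = 8575/6682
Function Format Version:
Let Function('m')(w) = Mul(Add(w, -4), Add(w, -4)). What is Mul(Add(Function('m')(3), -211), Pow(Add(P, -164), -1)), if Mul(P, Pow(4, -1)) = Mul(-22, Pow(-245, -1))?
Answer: Rational(8575, 6682) ≈ 1.2833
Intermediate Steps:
P = Rational(88, 245) (P = Mul(4, Mul(-22, Pow(-245, -1))) = Mul(4, Mul(-22, Rational(-1, 245))) = Mul(4, Rational(22, 245)) = Rational(88, 245) ≈ 0.35918)
Function('m')(w) = Pow(Add(-4, w), 2) (Function('m')(w) = Mul(Add(-4, w), Add(-4, w)) = Pow(Add(-4, w), 2))
Mul(Add(Function('m')(3), -211), Pow(Add(P, -164), -1)) = Mul(Add(Pow(Add(-4, 3), 2), -211), Pow(Add(Rational(88, 245), -164), -1)) = Mul(Add(Pow(-1, 2), -211), Pow(Rational(-40092, 245), -1)) = Mul(Add(1, -211), Rational(-245, 40092)) = Mul(-210, Rational(-245, 40092)) = Rational(8575, 6682)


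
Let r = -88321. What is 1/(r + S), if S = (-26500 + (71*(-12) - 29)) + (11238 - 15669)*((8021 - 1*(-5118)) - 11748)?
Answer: -1/6279223 ≈ -1.5926e-7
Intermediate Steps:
S = -6190902 (S = (-26500 + (-852 - 29)) - 4431*((8021 + 5118) - 11748) = (-26500 - 881) - 4431*(13139 - 11748) = -27381 - 4431*1391 = -27381 - 6163521 = -6190902)
1/(r + S) = 1/(-88321 - 6190902) = 1/(-6279223) = -1/6279223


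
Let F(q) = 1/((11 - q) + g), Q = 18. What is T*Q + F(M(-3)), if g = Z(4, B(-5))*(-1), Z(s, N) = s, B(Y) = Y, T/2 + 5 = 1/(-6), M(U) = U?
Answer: -1859/10 ≈ -185.90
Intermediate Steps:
T = -31/3 (T = -10 + 2/(-6) = -10 + 2*(-1/6) = -10 - 1/3 = -31/3 ≈ -10.333)
g = -4 (g = 4*(-1) = -4)
F(q) = 1/(7 - q) (F(q) = 1/((11 - q) - 4) = 1/(7 - q))
T*Q + F(M(-3)) = -31/3*18 - 1/(-7 - 3) = -186 - 1/(-10) = -186 - 1*(-1/10) = -186 + 1/10 = -1859/10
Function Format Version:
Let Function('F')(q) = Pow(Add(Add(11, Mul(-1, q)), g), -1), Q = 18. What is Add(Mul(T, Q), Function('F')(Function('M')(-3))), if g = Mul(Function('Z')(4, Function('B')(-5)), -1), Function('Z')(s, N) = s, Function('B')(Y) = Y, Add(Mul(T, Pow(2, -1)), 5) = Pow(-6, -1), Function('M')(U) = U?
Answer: Rational(-1859, 10) ≈ -185.90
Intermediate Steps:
T = Rational(-31, 3) (T = Add(-10, Mul(2, Pow(-6, -1))) = Add(-10, Mul(2, Rational(-1, 6))) = Add(-10, Rational(-1, 3)) = Rational(-31, 3) ≈ -10.333)
g = -4 (g = Mul(4, -1) = -4)
Function('F')(q) = Pow(Add(7, Mul(-1, q)), -1) (Function('F')(q) = Pow(Add(Add(11, Mul(-1, q)), -4), -1) = Pow(Add(7, Mul(-1, q)), -1))
Add(Mul(T, Q), Function('F')(Function('M')(-3))) = Add(Mul(Rational(-31, 3), 18), Mul(-1, Pow(Add(-7, -3), -1))) = Add(-186, Mul(-1, Pow(-10, -1))) = Add(-186, Mul(-1, Rational(-1, 10))) = Add(-186, Rational(1, 10)) = Rational(-1859, 10)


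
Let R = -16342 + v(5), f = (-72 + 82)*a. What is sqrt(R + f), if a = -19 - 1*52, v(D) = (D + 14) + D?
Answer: 6*I*sqrt(473) ≈ 130.49*I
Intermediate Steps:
v(D) = 14 + 2*D (v(D) = (14 + D) + D = 14 + 2*D)
a = -71 (a = -19 - 52 = -71)
f = -710 (f = (-72 + 82)*(-71) = 10*(-71) = -710)
R = -16318 (R = -16342 + (14 + 2*5) = -16342 + (14 + 10) = -16342 + 24 = -16318)
sqrt(R + f) = sqrt(-16318 - 710) = sqrt(-17028) = 6*I*sqrt(473)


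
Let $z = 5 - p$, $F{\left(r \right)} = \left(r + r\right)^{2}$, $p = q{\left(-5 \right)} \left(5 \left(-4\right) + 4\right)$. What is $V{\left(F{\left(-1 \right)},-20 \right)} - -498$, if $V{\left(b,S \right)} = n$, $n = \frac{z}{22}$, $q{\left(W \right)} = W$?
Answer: $\frac{10881}{22} \approx 494.59$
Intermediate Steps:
$p = 80$ ($p = - 5 \left(5 \left(-4\right) + 4\right) = - 5 \left(-20 + 4\right) = \left(-5\right) \left(-16\right) = 80$)
$F{\left(r \right)} = 4 r^{2}$ ($F{\left(r \right)} = \left(2 r\right)^{2} = 4 r^{2}$)
$z = -75$ ($z = 5 - 80 = -75$)
$n = - \frac{75}{22} \approx -3.4091$
$V{\left(b,S \right)} = - \frac{75}{22}$
$V{\left(F{\left(-1 \right)},-20 \right)} - -498 = - \frac{75}{22} - -498 = - \frac{75}{22} + 498 = \frac{10881}{22}$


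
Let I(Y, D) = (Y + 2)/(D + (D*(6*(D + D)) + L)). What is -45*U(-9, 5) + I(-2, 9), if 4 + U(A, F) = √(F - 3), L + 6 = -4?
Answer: 180 - 45*√2 ≈ 116.36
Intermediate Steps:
L = -10 (L = -6 - 4 = -10)
I(Y, D) = (2 + Y)/(-10 + D + 12*D²) (I(Y, D) = (Y + 2)/(D + (D*(6*(D + D)) - 10)) = (2 + Y)/(D + (D*(6*(2*D)) - 10)) = (2 + Y)/(D + (D*(12*D) - 10)) = (2 + Y)/(D + (12*D² - 10)) = (2 + Y)/(D + (-10 + 12*D²)) = (2 + Y)/(-10 + D + 12*D²))
U(A, F) = -4 + √(-3 + F) (U(A, F) = -4 + √(F - 3) = -4 + √(-3 + F))
-45*U(-9, 5) + I(-2, 9) = -45*(-4 + √(-3 + 5)) + (2 - 2)/(-10 + 9 + 12*9²) = -45*(-4 + √2) + 0/(-10 + 9 + 12*81) = (180 - 45*√2) + 0/(-10 + 9 + 972) = (180 - 45*√2) + 0/971 = (180 - 45*√2) + (1/971)*0 = (180 - 45*√2) + 0 = 180 - 45*√2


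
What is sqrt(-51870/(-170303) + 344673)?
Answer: sqrt(204012212044083)/24329 ≈ 587.09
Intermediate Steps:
sqrt(-51870/(-170303) + 344673) = sqrt(-51870*(-1/170303) + 344673) = sqrt(7410/24329 + 344673) = sqrt(8385556827/24329) = sqrt(204012212044083)/24329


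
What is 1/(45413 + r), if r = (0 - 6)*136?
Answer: 1/44597 ≈ 2.2423e-5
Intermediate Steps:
r = -816 (r = -6*136 = -816)
1/(45413 + r) = 1/(45413 - 816) = 1/44597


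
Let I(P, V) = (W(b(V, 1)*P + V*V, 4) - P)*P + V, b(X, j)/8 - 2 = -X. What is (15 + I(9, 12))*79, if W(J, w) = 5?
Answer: -711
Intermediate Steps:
b(X, j) = 16 - 8*X (b(X, j) = 16 + 8*(-X) = 16 - 8*X)
I(P, V) = V + P*(5 - P) (I(P, V) = (5 - P)*P + V = P*(5 - P) + V = V + P*(5 - P))
(15 + I(9, 12))*79 = (15 + (12 - 1*9**2 + 5*9))*79 = (15 + (12 - 1*81 + 45))*79 = (15 + (12 - 81 + 45))*79 = (15 - 24)*79 = -9*79 = -711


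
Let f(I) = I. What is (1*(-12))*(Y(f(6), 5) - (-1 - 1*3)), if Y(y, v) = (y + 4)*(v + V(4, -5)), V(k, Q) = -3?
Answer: -288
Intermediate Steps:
Y(y, v) = (-3 + v)*(4 + y) (Y(y, v) = (y + 4)*(v - 3) = (4 + y)*(-3 + v) = (-3 + v)*(4 + y))
(1*(-12))*(Y(f(6), 5) - (-1 - 1*3)) = (1*(-12))*((-12 - 3*6 + 4*5 + 5*6) - (-1 - 1*3)) = -12*((-12 - 18 + 20 + 30) - (-1 - 3)) = -12*(20 - 1*(-4)) = -12*(20 + 4) = -12*24 = -288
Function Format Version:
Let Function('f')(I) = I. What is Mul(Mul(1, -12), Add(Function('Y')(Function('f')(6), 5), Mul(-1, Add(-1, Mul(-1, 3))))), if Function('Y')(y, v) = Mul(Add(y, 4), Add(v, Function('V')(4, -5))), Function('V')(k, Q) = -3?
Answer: -288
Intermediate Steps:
Function('Y')(y, v) = Mul(Add(-3, v), Add(4, y)) (Function('Y')(y, v) = Mul(Add(y, 4), Add(v, -3)) = Mul(Add(4, y), Add(-3, v)) = Mul(Add(-3, v), Add(4, y)))
Mul(Mul(1, -12), Add(Function('Y')(Function('f')(6), 5), Mul(-1, Add(-1, Mul(-1, 3))))) = Mul(Mul(1, -12), Add(Add(-12, Mul(-3, 6), Mul(4, 5), Mul(5, 6)), Mul(-1, Add(-1, Mul(-1, 3))))) = Mul(-12, Add(Add(-12, -18, 20, 30), Mul(-1, Add(-1, -3)))) = Mul(-12, Add(20, Mul(-1, -4))) = Mul(-12, Add(20, 4)) = Mul(-12, 24) = -288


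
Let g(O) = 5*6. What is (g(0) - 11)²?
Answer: 361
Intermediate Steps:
g(O) = 30
(g(0) - 11)² = (30 - 11)² = 19² = 361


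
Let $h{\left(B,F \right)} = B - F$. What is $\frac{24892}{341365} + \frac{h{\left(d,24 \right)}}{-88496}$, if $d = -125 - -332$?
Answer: $\frac{2140372637}{30209437040} \approx 0.070851$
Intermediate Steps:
$d = 207$ ($d = -125 + 332 = 207$)
$\frac{24892}{341365} + \frac{h{\left(d,24 \right)}}{-88496} = \frac{24892}{341365} + \frac{207 - 24}{-88496} = 24892 \cdot \frac{1}{341365} + \left(207 - 24\right) \left(- \frac{1}{88496}\right) = \frac{24892}{341365} + 183 \left(- \frac{1}{88496}\right) = \frac{24892}{341365} - \frac{183}{88496} = \frac{2140372637}{30209437040}$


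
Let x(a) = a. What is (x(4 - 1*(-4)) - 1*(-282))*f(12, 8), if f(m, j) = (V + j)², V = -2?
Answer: 10440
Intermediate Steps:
f(m, j) = (-2 + j)²
(x(4 - 1*(-4)) - 1*(-282))*f(12, 8) = ((4 - 1*(-4)) - 1*(-282))*(-2 + 8)² = ((4 + 4) + 282)*6² = (8 + 282)*36 = 290*36 = 10440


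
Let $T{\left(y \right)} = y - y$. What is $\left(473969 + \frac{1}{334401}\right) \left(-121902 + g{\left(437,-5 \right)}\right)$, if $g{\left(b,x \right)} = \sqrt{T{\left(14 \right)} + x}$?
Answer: $- \frac{6440314581399380}{111467} + \frac{158495707570 i \sqrt{5}}{334401} \approx -5.7778 \cdot 10^{10} + 1.0598 \cdot 10^{6} i$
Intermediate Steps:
$T{\left(y \right)} = 0$
$g{\left(b,x \right)} = \sqrt{x}$ ($g{\left(b,x \right)} = \sqrt{0 + x} = \sqrt{x}$)
$\left(473969 + \frac{1}{334401}\right) \left(-121902 + g{\left(437,-5 \right)}\right) = \left(473969 + \frac{1}{334401}\right) \left(-121902 + \sqrt{-5}\right) = \left(473969 + \frac{1}{334401}\right) \left(-121902 + i \sqrt{5}\right) = \frac{158495707570 \left(-121902 + i \sqrt{5}\right)}{334401} = - \frac{6440314581399380}{111467} + \frac{158495707570 i \sqrt{5}}{334401}$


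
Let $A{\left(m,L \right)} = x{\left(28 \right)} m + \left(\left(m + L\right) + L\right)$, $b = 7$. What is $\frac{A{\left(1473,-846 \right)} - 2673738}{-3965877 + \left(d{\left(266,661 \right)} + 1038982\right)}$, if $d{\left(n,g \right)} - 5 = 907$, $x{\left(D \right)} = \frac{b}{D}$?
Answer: $\frac{10694355}{11703932} \approx 0.91374$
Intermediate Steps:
$x{\left(D \right)} = \frac{7}{D}$
$d{\left(n,g \right)} = 912$ ($d{\left(n,g \right)} = 5 + 907 = 912$)
$A{\left(m,L \right)} = 2 L + \frac{5 m}{4}$ ($A{\left(m,L \right)} = \frac{7}{28} m + \left(\left(m + L\right) + L\right) = 7 \cdot \frac{1}{28} m + \left(\left(L + m\right) + L\right) = \frac{m}{4} + \left(m + 2 L\right) = 2 L + \frac{5 m}{4}$)
$\frac{A{\left(1473,-846 \right)} - 2673738}{-3965877 + \left(d{\left(266,661 \right)} + 1038982\right)} = \frac{\left(2 \left(-846\right) + \frac{5}{4} \cdot 1473\right) - 2673738}{-3965877 + \left(912 + 1038982\right)} = \frac{\left(-1692 + \frac{7365}{4}\right) - 2673738}{-3965877 + 1039894} = \frac{\frac{597}{4} - 2673738}{-2925983} = \left(- \frac{10694355}{4}\right) \left(- \frac{1}{2925983}\right) = \frac{10694355}{11703932}$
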